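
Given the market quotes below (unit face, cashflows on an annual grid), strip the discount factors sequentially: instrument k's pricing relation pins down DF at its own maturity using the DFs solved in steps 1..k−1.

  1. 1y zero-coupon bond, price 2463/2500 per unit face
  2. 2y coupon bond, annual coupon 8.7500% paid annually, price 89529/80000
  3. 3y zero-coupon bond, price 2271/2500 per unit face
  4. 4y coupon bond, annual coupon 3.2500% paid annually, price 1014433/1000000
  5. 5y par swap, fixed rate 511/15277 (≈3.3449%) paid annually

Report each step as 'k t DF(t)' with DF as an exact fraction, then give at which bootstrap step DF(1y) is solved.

step 1 [1y] zero: DF = P = 2463/2500 ≈ 0.985200
step 2 [2y] bond c/1=7/80: DF=(89529/80000 − 7/80·(0.985200))/(1+7/80) = 4749/5000 ≈ 0.949800
step 3 [3y] zero: DF = P = 2271/2500 ≈ 0.908400
step 4 [4y] bond c/1=13/400: DF=(1014433/1000000 − 13/400·(0.985200+0.949800+0.908400))/(1+13/400) = 893/1000 ≈ 0.893000
step 5 [5y] swap r/1=511/15277: DF=(1 − 511/15277·(0.985200+0.949800+0.908400+0.893000))/(1+511/15277) = 8467/10000 ≈ 0.846700

1 1 2463/2500
2 2 4749/5000
3 3 2271/2500
4 4 893/1000
5 5 8467/10000
DF(1y) is solved at step 1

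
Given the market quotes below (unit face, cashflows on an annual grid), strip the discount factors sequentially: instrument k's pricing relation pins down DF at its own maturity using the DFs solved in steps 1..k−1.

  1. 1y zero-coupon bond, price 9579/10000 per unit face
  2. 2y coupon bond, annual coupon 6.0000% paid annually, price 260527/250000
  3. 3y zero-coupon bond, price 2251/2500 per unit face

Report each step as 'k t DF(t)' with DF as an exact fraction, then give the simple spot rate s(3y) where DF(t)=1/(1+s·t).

step 1 [1y] zero: DF = P = 9579/10000 ≈ 0.957900
step 2 [2y] bond c/1=3/50: DF=(260527/250000 − 3/50·(0.957900))/(1+3/50) = 9289/10000 ≈ 0.928900
step 3 [3y] zero: DF = P = 2251/2500 ≈ 0.900400

1 1 9579/10000
2 2 9289/10000
3 3 2251/2500
s(3y) = (1/(2251/2500) − 1)/(3) = 83/2251 ≈ 3.6873%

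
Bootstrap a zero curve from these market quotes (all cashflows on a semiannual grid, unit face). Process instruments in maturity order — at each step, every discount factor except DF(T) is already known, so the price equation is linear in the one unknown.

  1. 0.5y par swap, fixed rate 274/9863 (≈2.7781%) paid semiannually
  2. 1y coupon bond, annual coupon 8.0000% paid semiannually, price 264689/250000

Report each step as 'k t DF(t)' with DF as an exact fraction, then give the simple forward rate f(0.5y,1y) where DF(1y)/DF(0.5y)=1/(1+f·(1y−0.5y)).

1 1/2 9863/10000
2 1 9801/10000
f(0.5y,1y) = ((9863/10000)/(9801/10000) − 1)/(1/2) = 124/9801 ≈ 1.2652%

step 1 [0.5y] swap r/2=137/9863: DF=(1 − 137/9863·(0))/(1+137/9863) = 9863/10000 ≈ 0.986300
step 2 [1y] bond c/2=1/25: DF=(264689/250000 − 1/25·(0.986300))/(1+1/25) = 9801/10000 ≈ 0.980100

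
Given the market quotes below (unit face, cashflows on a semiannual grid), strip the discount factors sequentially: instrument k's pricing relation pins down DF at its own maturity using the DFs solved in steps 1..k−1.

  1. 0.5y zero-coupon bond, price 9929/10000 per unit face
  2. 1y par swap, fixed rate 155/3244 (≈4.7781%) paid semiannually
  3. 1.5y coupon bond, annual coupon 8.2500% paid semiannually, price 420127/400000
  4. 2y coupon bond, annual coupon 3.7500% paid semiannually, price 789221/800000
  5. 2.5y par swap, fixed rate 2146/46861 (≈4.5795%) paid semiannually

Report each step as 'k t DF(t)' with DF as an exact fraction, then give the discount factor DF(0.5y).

step 1 [0.5y] zero: DF = P = 9929/10000 ≈ 0.992900
step 2 [1y] swap r/2=155/6488: DF=(1 − 155/6488·(0.992900))/(1+155/6488) = 1907/2000 ≈ 0.953500
step 3 [1.5y] bond c/2=33/800: DF=(420127/400000 − 33/800·(0.992900+0.953500))/(1+33/800) = 2329/2500 ≈ 0.931600
step 4 [2y] bond c/2=3/160: DF=(789221/800000 − 3/160·(0.992900+0.953500+0.931600))/(1+3/160) = 4577/5000 ≈ 0.915400
step 5 [2.5y] swap r/2=1073/46861: DF=(1 − 1073/46861·(0.992900+0.953500+0.931600+0.915400))/(1+1073/46861) = 8927/10000 ≈ 0.892700

1 1/2 9929/10000
2 1 1907/2000
3 3/2 2329/2500
4 2 4577/5000
5 5/2 8927/10000
DF(0.5y) = 9929/10000 ≈ 0.992900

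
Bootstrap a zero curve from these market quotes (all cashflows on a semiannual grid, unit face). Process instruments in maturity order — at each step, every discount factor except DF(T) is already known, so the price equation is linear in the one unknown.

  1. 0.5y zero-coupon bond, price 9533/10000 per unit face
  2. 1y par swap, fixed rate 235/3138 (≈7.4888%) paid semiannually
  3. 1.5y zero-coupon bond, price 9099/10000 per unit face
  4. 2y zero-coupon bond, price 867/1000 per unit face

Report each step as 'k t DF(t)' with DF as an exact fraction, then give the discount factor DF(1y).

1 1/2 9533/10000
2 1 1859/2000
3 3/2 9099/10000
4 2 867/1000
DF(1y) = 1859/2000 ≈ 0.929500

step 1 [0.5y] zero: DF = P = 9533/10000 ≈ 0.953300
step 2 [1y] swap r/2=235/6276: DF=(1 − 235/6276·(0.953300))/(1+235/6276) = 1859/2000 ≈ 0.929500
step 3 [1.5y] zero: DF = P = 9099/10000 ≈ 0.909900
step 4 [2y] zero: DF = P = 867/1000 ≈ 0.867000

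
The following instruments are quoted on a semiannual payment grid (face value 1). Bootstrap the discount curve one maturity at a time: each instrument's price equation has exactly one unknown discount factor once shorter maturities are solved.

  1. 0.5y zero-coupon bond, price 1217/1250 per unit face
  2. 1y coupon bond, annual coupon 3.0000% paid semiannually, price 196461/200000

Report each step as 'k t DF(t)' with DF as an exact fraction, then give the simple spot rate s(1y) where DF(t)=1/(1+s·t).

1 1/2 1217/1250
2 1 4767/5000
s(1y) = (1/(4767/5000) − 1)/(1) = 233/4767 ≈ 4.8878%

step 1 [0.5y] zero: DF = P = 1217/1250 ≈ 0.973600
step 2 [1y] bond c/2=3/200: DF=(196461/200000 − 3/200·(0.973600))/(1+3/200) = 4767/5000 ≈ 0.953400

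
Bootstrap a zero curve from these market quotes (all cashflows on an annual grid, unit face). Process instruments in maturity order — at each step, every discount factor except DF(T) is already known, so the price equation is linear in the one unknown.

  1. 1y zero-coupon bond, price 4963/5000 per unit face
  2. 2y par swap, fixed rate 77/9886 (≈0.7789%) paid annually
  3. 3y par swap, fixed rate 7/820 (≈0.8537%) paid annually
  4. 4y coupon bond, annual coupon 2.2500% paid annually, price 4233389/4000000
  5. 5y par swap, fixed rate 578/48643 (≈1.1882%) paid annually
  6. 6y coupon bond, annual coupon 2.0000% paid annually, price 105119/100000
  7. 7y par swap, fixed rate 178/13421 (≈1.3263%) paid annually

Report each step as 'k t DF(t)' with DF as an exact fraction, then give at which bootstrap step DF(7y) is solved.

step 1 [1y] zero: DF = P = 4963/5000 ≈ 0.992600
step 2 [2y] swap r/1=77/9886: DF=(1 − 77/9886·(0.992600))/(1+77/9886) = 4923/5000 ≈ 0.984600
step 3 [3y] swap r/1=7/820: DF=(1 − 7/820·(0.992600+0.984600))/(1+7/820) = 2437/2500 ≈ 0.974800
step 4 [4y] bond c/1=9/400: DF=(4233389/4000000 − 9/400·(0.992600+0.984600+0.974800))/(1+9/400) = 9701/10000 ≈ 0.970100
step 5 [5y] swap r/1=578/48643: DF=(1 − 578/48643·(0.992600+0.984600+0.974800+0.970100))/(1+578/48643) = 4711/5000 ≈ 0.942200
step 6 [6y] bond c/1=1/50: DF=(105119/100000 − 1/50·(0.992600+0.984600+0.974800+0.970100+0.942200))/(1+1/50) = 1169/1250 ≈ 0.935200
step 7 [7y] swap r/1=178/13421: DF=(1 − 178/13421·(0.992600+0.984600+0.974800+0.970100+0.942200+0.935200))/(1+178/13421) = 911/1000 ≈ 0.911000

1 1 4963/5000
2 2 4923/5000
3 3 2437/2500
4 4 9701/10000
5 5 4711/5000
6 6 1169/1250
7 7 911/1000
DF(7y) is solved at step 7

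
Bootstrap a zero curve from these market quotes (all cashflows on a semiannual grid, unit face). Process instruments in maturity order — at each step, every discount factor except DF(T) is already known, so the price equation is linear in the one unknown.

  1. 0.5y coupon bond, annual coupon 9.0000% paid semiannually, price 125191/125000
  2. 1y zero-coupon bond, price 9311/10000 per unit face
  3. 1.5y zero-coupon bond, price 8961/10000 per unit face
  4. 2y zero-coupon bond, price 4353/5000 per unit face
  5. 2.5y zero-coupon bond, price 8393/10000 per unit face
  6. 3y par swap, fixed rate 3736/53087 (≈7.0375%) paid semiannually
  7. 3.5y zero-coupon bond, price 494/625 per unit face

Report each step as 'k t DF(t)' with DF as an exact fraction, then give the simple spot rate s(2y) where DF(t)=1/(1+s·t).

1 1/2 599/625
2 1 9311/10000
3 3/2 8961/10000
4 2 4353/5000
5 5/2 8393/10000
6 3 2033/2500
7 7/2 494/625
s(2y) = (1/(4353/5000) − 1)/(2) = 647/8706 ≈ 7.4317%

step 1 [0.5y] bond c/2=9/200: DF=(125191/125000 − 9/200·(0))/(1+9/200) = 599/625 ≈ 0.958400
step 2 [1y] zero: DF = P = 9311/10000 ≈ 0.931100
step 3 [1.5y] zero: DF = P = 8961/10000 ≈ 0.896100
step 4 [2y] zero: DF = P = 4353/5000 ≈ 0.870600
step 5 [2.5y] zero: DF = P = 8393/10000 ≈ 0.839300
step 6 [3y] swap r/2=1868/53087: DF=(1 − 1868/53087·(0.958400+0.931100+0.896100+0.870600+0.839300))/(1+1868/53087) = 2033/2500 ≈ 0.813200
step 7 [3.5y] zero: DF = P = 494/625 ≈ 0.790400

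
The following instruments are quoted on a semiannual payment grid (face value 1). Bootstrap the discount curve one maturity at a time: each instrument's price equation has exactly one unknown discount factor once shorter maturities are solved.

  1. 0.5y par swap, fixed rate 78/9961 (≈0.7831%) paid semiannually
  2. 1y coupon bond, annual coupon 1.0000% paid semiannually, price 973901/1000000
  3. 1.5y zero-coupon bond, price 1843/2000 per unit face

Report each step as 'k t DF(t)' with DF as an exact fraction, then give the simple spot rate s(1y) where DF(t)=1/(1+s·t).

step 1 [0.5y] swap r/2=39/9961: DF=(1 − 39/9961·(0))/(1+39/9961) = 9961/10000 ≈ 0.996100
step 2 [1y] bond c/2=1/200: DF=(973901/1000000 − 1/200·(0.996100))/(1+1/200) = 9641/10000 ≈ 0.964100
step 3 [1.5y] zero: DF = P = 1843/2000 ≈ 0.921500

1 1/2 9961/10000
2 1 9641/10000
3 3/2 1843/2000
s(1y) = (1/(9641/10000) − 1)/(1) = 359/9641 ≈ 3.7237%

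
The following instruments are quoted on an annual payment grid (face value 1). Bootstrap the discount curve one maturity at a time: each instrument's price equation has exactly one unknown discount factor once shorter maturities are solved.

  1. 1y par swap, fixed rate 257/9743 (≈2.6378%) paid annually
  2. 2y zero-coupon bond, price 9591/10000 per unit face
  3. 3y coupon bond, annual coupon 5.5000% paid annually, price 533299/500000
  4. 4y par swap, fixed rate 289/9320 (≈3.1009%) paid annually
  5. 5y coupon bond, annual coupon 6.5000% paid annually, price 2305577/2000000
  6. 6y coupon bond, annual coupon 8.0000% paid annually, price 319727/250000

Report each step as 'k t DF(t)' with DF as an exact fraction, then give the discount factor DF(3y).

step 1 [1y] swap r/1=257/9743: DF=(1 − 257/9743·(0))/(1+257/9743) = 9743/10000 ≈ 0.974300
step 2 [2y] zero: DF = P = 9591/10000 ≈ 0.959100
step 3 [3y] bond c/1=11/200: DF=(533299/500000 − 11/200·(0.974300+0.959100))/(1+11/200) = 4551/5000 ≈ 0.910200
step 4 [4y] swap r/1=289/9320: DF=(1 − 289/9320·(0.974300+0.959100+0.910200))/(1+289/9320) = 2211/2500 ≈ 0.884400
step 5 [5y] bond c/1=13/200: DF=(2305577/2000000 − 13/200·(0.974300+0.959100+0.910200+0.884400))/(1+13/200) = 8549/10000 ≈ 0.854900
step 6 [6y] bond c/1=2/25: DF=(319727/250000 − 2/25·(0.974300+0.959100+0.910200+0.884400+0.854900))/(1+2/25) = 8447/10000 ≈ 0.844700

1 1 9743/10000
2 2 9591/10000
3 3 4551/5000
4 4 2211/2500
5 5 8549/10000
6 6 8447/10000
DF(3y) = 4551/5000 ≈ 0.910200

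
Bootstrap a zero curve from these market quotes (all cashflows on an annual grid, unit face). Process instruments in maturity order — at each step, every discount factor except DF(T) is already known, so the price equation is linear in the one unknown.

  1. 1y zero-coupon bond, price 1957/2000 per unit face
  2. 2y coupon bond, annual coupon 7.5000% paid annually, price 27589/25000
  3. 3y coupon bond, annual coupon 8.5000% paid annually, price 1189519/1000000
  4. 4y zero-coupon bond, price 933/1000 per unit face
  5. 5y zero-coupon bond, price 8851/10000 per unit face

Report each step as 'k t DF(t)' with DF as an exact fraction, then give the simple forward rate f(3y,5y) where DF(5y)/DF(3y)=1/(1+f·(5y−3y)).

step 1 [1y] zero: DF = P = 1957/2000 ≈ 0.978500
step 2 [2y] bond c/1=3/40: DF=(27589/25000 − 3/40·(0.978500))/(1+3/40) = 9583/10000 ≈ 0.958300
step 3 [3y] bond c/1=17/200: DF=(1189519/1000000 − 17/200·(0.978500+0.958300))/(1+17/200) = 4723/5000 ≈ 0.944600
step 4 [4y] zero: DF = P = 933/1000 ≈ 0.933000
step 5 [5y] zero: DF = P = 8851/10000 ≈ 0.885100

1 1 1957/2000
2 2 9583/10000
3 3 4723/5000
4 4 933/1000
5 5 8851/10000
f(3y,5y) = ((4723/5000)/(8851/10000) − 1)/(2) = 595/17702 ≈ 3.3612%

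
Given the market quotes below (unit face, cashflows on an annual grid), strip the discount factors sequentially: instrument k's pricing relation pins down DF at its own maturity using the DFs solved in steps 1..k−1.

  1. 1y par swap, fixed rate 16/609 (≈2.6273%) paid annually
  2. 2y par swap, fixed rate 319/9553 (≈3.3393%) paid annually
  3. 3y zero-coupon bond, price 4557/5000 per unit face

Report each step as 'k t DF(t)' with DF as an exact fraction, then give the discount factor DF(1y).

1 1 609/625
2 2 4681/5000
3 3 4557/5000
DF(1y) = 609/625 ≈ 0.974400

step 1 [1y] swap r/1=16/609: DF=(1 − 16/609·(0))/(1+16/609) = 609/625 ≈ 0.974400
step 2 [2y] swap r/1=319/9553: DF=(1 − 319/9553·(0.974400))/(1+319/9553) = 4681/5000 ≈ 0.936200
step 3 [3y] zero: DF = P = 4557/5000 ≈ 0.911400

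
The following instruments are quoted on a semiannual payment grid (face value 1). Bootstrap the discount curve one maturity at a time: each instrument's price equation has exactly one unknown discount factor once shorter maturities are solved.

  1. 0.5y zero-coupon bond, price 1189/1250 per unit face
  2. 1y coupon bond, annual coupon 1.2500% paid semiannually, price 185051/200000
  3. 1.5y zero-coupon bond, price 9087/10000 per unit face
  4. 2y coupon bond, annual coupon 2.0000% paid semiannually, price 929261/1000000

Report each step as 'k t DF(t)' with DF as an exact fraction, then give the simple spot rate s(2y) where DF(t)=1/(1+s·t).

1 1/2 1189/1250
2 1 571/625
3 3/2 9087/10000
4 2 4463/5000
s(2y) = (1/(4463/5000) − 1)/(2) = 537/8926 ≈ 6.0161%

step 1 [0.5y] zero: DF = P = 1189/1250 ≈ 0.951200
step 2 [1y] bond c/2=1/160: DF=(185051/200000 − 1/160·(0.951200))/(1+1/160) = 571/625 ≈ 0.913600
step 3 [1.5y] zero: DF = P = 9087/10000 ≈ 0.908700
step 4 [2y] bond c/2=1/100: DF=(929261/1000000 − 1/100·(0.951200+0.913600+0.908700))/(1+1/100) = 4463/5000 ≈ 0.892600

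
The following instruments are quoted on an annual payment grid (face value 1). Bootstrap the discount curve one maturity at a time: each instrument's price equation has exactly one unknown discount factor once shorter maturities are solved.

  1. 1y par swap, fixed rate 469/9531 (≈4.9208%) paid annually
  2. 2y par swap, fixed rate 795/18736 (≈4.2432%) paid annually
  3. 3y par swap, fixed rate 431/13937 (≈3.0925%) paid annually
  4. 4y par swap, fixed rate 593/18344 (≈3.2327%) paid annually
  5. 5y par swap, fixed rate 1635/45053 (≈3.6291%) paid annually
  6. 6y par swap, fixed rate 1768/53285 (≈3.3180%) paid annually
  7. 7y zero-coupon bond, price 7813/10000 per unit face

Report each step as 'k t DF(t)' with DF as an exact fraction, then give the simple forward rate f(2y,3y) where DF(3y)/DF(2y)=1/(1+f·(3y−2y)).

1 1 9531/10000
2 2 1841/2000
3 3 4569/5000
4 4 4407/5000
5 5 1673/2000
6 6 1029/1250
7 7 7813/10000
f(2y,3y) = ((1841/2000)/(4569/5000) − 1)/(1) = 67/9138 ≈ 0.7332%

step 1 [1y] swap r/1=469/9531: DF=(1 − 469/9531·(0))/(1+469/9531) = 9531/10000 ≈ 0.953100
step 2 [2y] swap r/1=795/18736: DF=(1 − 795/18736·(0.953100))/(1+795/18736) = 1841/2000 ≈ 0.920500
step 3 [3y] swap r/1=431/13937: DF=(1 − 431/13937·(0.953100+0.920500))/(1+431/13937) = 4569/5000 ≈ 0.913800
step 4 [4y] swap r/1=593/18344: DF=(1 − 593/18344·(0.953100+0.920500+0.913800))/(1+593/18344) = 4407/5000 ≈ 0.881400
step 5 [5y] swap r/1=1635/45053: DF=(1 − 1635/45053·(0.953100+0.920500+0.913800+0.881400))/(1+1635/45053) = 1673/2000 ≈ 0.836500
step 6 [6y] swap r/1=1768/53285: DF=(1 − 1768/53285·(0.953100+0.920500+0.913800+0.881400+0.836500))/(1+1768/53285) = 1029/1250 ≈ 0.823200
step 7 [7y] zero: DF = P = 7813/10000 ≈ 0.781300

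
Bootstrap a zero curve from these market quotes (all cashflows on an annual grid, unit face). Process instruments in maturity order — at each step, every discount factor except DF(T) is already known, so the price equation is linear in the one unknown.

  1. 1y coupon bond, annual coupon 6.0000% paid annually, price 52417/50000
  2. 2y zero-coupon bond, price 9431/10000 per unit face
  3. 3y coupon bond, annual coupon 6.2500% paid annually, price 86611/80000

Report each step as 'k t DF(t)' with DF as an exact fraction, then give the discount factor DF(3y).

1 1 989/1000
2 2 9431/10000
3 3 9053/10000
DF(3y) = 9053/10000 ≈ 0.905300

step 1 [1y] bond c/1=3/50: DF=(52417/50000 − 3/50·(0))/(1+3/50) = 989/1000 ≈ 0.989000
step 2 [2y] zero: DF = P = 9431/10000 ≈ 0.943100
step 3 [3y] bond c/1=1/16: DF=(86611/80000 − 1/16·(0.989000+0.943100))/(1+1/16) = 9053/10000 ≈ 0.905300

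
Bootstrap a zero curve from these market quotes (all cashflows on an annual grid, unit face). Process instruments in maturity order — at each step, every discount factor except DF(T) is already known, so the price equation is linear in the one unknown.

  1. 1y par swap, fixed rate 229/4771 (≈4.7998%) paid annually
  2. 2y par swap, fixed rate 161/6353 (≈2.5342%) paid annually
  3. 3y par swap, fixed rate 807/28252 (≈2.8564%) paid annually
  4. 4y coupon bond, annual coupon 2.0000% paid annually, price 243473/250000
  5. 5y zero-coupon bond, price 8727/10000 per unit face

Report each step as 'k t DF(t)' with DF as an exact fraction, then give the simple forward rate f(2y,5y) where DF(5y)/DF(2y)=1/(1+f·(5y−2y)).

step 1 [1y] swap r/1=229/4771: DF=(1 − 229/4771·(0))/(1+229/4771) = 4771/5000 ≈ 0.954200
step 2 [2y] swap r/1=161/6353: DF=(1 − 161/6353·(0.954200))/(1+161/6353) = 9517/10000 ≈ 0.951700
step 3 [3y] swap r/1=807/28252: DF=(1 − 807/28252·(0.954200+0.951700))/(1+807/28252) = 9193/10000 ≈ 0.919300
step 4 [4y] bond c/1=1/50: DF=(243473/250000 − 1/50·(0.954200+0.951700+0.919300))/(1+1/50) = 4497/5000 ≈ 0.899400
step 5 [5y] zero: DF = P = 8727/10000 ≈ 0.872700

1 1 4771/5000
2 2 9517/10000
3 3 9193/10000
4 4 4497/5000
5 5 8727/10000
f(2y,5y) = ((9517/10000)/(8727/10000) − 1)/(3) = 790/26181 ≈ 3.0175%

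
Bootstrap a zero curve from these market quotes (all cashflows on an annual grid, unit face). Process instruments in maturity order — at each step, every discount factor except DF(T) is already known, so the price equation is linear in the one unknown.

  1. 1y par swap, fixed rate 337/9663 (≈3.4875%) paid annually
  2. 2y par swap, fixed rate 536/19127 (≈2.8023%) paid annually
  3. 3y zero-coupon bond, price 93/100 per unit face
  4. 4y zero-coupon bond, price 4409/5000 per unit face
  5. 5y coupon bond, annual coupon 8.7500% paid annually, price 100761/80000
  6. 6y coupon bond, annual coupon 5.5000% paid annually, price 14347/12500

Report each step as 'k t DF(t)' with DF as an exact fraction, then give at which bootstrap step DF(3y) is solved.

1 1 9663/10000
2 2 1183/1250
3 3 93/100
4 4 4409/5000
5 5 1717/2000
6 6 849/1000
DF(3y) is solved at step 3

step 1 [1y] swap r/1=337/9663: DF=(1 − 337/9663·(0))/(1+337/9663) = 9663/10000 ≈ 0.966300
step 2 [2y] swap r/1=536/19127: DF=(1 − 536/19127·(0.966300))/(1+536/19127) = 1183/1250 ≈ 0.946400
step 3 [3y] zero: DF = P = 93/100 ≈ 0.930000
step 4 [4y] zero: DF = P = 4409/5000 ≈ 0.881800
step 5 [5y] bond c/1=7/80: DF=(100761/80000 − 7/80·(0.966300+0.946400+0.930000+0.881800))/(1+7/80) = 1717/2000 ≈ 0.858500
step 6 [6y] bond c/1=11/200: DF=(14347/12500 − 11/200·(0.966300+0.946400+0.930000+0.881800+0.858500))/(1+11/200) = 849/1000 ≈ 0.849000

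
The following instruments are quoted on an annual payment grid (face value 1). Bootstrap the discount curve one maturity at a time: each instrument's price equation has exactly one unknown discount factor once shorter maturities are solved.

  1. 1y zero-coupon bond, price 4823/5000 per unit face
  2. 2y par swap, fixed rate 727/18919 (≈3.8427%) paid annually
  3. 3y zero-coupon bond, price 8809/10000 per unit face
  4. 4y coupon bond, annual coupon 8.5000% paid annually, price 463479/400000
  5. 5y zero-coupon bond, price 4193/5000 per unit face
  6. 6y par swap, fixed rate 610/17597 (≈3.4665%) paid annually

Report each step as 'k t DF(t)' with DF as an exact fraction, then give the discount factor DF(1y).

1 1 4823/5000
2 2 9273/10000
3 3 8809/10000
4 4 8507/10000
5 5 4193/5000
6 6 817/1000
DF(1y) = 4823/5000 ≈ 0.964600

step 1 [1y] zero: DF = P = 4823/5000 ≈ 0.964600
step 2 [2y] swap r/1=727/18919: DF=(1 − 727/18919·(0.964600))/(1+727/18919) = 9273/10000 ≈ 0.927300
step 3 [3y] zero: DF = P = 8809/10000 ≈ 0.880900
step 4 [4y] bond c/1=17/200: DF=(463479/400000 − 17/200·(0.964600+0.927300+0.880900))/(1+17/200) = 8507/10000 ≈ 0.850700
step 5 [5y] zero: DF = P = 4193/5000 ≈ 0.838600
step 6 [6y] swap r/1=610/17597: DF=(1 − 610/17597·(0.964600+0.927300+0.880900+0.850700+0.838600))/(1+610/17597) = 817/1000 ≈ 0.817000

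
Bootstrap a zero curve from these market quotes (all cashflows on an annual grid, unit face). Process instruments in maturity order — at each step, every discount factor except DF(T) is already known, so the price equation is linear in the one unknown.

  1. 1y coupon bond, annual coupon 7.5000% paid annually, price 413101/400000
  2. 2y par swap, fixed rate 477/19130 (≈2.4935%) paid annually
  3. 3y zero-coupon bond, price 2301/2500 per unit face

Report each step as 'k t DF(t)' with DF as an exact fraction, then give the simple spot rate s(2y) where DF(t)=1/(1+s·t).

step 1 [1y] bond c/1=3/40: DF=(413101/400000 − 3/40·(0))/(1+3/40) = 9607/10000 ≈ 0.960700
step 2 [2y] swap r/1=477/19130: DF=(1 − 477/19130·(0.960700))/(1+477/19130) = 9523/10000 ≈ 0.952300
step 3 [3y] zero: DF = P = 2301/2500 ≈ 0.920400

1 1 9607/10000
2 2 9523/10000
3 3 2301/2500
s(2y) = (1/(9523/10000) − 1)/(2) = 477/19046 ≈ 2.5045%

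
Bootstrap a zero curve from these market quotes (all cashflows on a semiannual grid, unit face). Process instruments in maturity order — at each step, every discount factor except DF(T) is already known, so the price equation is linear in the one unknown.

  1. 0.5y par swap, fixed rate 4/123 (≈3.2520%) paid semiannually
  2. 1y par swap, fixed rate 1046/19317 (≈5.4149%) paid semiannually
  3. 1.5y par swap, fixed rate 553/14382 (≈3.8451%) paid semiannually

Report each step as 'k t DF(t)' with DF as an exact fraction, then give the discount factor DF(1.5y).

step 1 [0.5y] swap r/2=2/123: DF=(1 − 2/123·(0))/(1+2/123) = 123/125 ≈ 0.984000
step 2 [1y] swap r/2=523/19317: DF=(1 − 523/19317·(0.984000))/(1+523/19317) = 9477/10000 ≈ 0.947700
step 3 [1.5y] swap r/2=553/28764: DF=(1 − 553/28764·(0.984000+0.947700))/(1+553/28764) = 9447/10000 ≈ 0.944700

1 1/2 123/125
2 1 9477/10000
3 3/2 9447/10000
DF(1.5y) = 9447/10000 ≈ 0.944700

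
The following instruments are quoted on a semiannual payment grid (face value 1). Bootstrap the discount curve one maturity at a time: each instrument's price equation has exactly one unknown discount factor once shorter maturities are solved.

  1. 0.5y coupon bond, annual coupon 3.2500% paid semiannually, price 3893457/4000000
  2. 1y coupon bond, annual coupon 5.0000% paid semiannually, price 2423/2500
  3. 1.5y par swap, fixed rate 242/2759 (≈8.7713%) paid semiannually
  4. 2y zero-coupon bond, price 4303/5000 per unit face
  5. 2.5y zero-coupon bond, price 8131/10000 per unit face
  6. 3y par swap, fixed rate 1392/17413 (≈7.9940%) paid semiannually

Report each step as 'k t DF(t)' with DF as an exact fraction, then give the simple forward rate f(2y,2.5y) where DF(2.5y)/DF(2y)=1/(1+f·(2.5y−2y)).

1 1/2 4789/5000
2 1 4611/5000
3 3/2 879/1000
4 2 4303/5000
5 5/2 8131/10000
6 3 989/1250
f(2y,2.5y) = ((4303/5000)/(8131/10000) − 1)/(1/2) = 950/8131 ≈ 11.6837%

step 1 [0.5y] bond c/2=13/800: DF=(3893457/4000000 − 13/800·(0))/(1+13/800) = 4789/5000 ≈ 0.957800
step 2 [1y] bond c/2=1/40: DF=(2423/2500 − 1/40·(0.957800))/(1+1/40) = 4611/5000 ≈ 0.922200
step 3 [1.5y] swap r/2=121/2759: DF=(1 − 121/2759·(0.957800+0.922200))/(1+121/2759) = 879/1000 ≈ 0.879000
step 4 [2y] zero: DF = P = 4303/5000 ≈ 0.860600
step 5 [2.5y] zero: DF = P = 8131/10000 ≈ 0.813100
step 6 [3y] swap r/2=696/17413: DF=(1 − 696/17413·(0.957800+0.922200+0.879000+0.860600+0.813100))/(1+696/17413) = 989/1250 ≈ 0.791200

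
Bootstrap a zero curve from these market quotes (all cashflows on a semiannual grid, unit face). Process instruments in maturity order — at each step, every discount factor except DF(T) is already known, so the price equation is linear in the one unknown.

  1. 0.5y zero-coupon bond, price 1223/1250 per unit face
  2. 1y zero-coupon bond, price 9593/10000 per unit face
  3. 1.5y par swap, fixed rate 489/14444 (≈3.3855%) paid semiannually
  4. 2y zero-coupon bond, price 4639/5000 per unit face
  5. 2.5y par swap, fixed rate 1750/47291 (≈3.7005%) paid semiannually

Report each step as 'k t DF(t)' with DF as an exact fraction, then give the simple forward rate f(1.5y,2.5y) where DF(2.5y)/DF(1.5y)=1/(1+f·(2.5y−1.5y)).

step 1 [0.5y] zero: DF = P = 1223/1250 ≈ 0.978400
step 2 [1y] zero: DF = P = 9593/10000 ≈ 0.959300
step 3 [1.5y] swap r/2=489/28888: DF=(1 − 489/28888·(0.978400+0.959300))/(1+489/28888) = 9511/10000 ≈ 0.951100
step 4 [2y] zero: DF = P = 4639/5000 ≈ 0.927800
step 5 [2.5y] swap r/2=875/47291: DF=(1 − 875/47291·(0.978400+0.959300+0.951100+0.927800))/(1+875/47291) = 73/80 ≈ 0.912500

1 1/2 1223/1250
2 1 9593/10000
3 3/2 9511/10000
4 2 4639/5000
5 5/2 73/80
f(1.5y,2.5y) = ((9511/10000)/(73/80) − 1)/(1) = 386/9125 ≈ 4.2301%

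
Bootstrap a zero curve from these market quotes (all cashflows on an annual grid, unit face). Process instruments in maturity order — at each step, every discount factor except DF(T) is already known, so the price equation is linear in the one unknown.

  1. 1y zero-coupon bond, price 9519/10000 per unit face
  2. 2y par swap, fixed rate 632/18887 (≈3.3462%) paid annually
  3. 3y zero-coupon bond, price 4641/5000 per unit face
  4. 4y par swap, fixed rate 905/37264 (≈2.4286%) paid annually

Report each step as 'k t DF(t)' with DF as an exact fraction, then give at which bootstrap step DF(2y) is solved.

step 1 [1y] zero: DF = P = 9519/10000 ≈ 0.951900
step 2 [2y] swap r/1=632/18887: DF=(1 − 632/18887·(0.951900))/(1+632/18887) = 1171/1250 ≈ 0.936800
step 3 [3y] zero: DF = P = 4641/5000 ≈ 0.928200
step 4 [4y] swap r/1=905/37264: DF=(1 − 905/37264·(0.951900+0.936800+0.928200))/(1+905/37264) = 1819/2000 ≈ 0.909500

1 1 9519/10000
2 2 1171/1250
3 3 4641/5000
4 4 1819/2000
DF(2y) is solved at step 2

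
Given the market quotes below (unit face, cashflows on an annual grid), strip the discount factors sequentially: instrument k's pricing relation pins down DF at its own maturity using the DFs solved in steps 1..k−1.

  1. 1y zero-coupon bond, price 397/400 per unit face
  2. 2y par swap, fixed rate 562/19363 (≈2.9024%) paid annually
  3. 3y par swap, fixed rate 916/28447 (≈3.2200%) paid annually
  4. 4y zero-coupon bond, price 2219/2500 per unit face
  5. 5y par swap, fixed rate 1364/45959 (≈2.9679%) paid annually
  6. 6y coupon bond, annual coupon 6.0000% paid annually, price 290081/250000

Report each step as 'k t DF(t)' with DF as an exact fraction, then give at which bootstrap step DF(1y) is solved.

1 1 397/400
2 2 4719/5000
3 3 2271/2500
4 4 2219/2500
5 5 2159/2500
6 6 1669/2000
DF(1y) is solved at step 1

step 1 [1y] zero: DF = P = 397/400 ≈ 0.992500
step 2 [2y] swap r/1=562/19363: DF=(1 − 562/19363·(0.992500))/(1+562/19363) = 4719/5000 ≈ 0.943800
step 3 [3y] swap r/1=916/28447: DF=(1 − 916/28447·(0.992500+0.943800))/(1+916/28447) = 2271/2500 ≈ 0.908400
step 4 [4y] zero: DF = P = 2219/2500 ≈ 0.887600
step 5 [5y] swap r/1=1364/45959: DF=(1 − 1364/45959·(0.992500+0.943800+0.908400+0.887600))/(1+1364/45959) = 2159/2500 ≈ 0.863600
step 6 [6y] bond c/1=3/50: DF=(290081/250000 − 3/50·(0.992500+0.943800+0.908400+0.887600+0.863600))/(1+3/50) = 1669/2000 ≈ 0.834500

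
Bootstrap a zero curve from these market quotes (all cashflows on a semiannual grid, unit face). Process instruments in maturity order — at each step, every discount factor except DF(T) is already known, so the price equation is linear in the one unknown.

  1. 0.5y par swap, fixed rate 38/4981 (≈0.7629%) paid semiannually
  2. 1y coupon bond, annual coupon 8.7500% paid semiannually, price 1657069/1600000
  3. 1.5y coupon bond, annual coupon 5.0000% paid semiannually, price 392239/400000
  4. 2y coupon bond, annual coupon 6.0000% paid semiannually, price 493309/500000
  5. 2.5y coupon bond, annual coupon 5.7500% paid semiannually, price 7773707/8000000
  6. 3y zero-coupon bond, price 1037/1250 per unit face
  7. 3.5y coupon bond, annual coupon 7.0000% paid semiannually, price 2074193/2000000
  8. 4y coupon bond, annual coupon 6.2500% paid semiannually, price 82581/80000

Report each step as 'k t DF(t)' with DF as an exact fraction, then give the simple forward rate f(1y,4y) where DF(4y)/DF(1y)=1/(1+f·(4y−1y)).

step 1 [0.5y] swap r/2=19/4981: DF=(1 − 19/4981·(0))/(1+19/4981) = 4981/5000 ≈ 0.996200
step 2 [1y] bond c/2=7/160: DF=(1657069/1600000 − 7/160·(0.996200))/(1+7/160) = 1901/2000 ≈ 0.950500
step 3 [1.5y] bond c/2=1/40: DF=(392239/400000 − 1/40·(0.996200+0.950500))/(1+1/40) = 2273/2500 ≈ 0.909200
step 4 [2y] bond c/2=3/100: DF=(493309/500000 − 3/100·(0.996200+0.950500+0.909200))/(1+3/100) = 8747/10000 ≈ 0.874700
step 5 [2.5y] bond c/2=23/800: DF=(7773707/8000000 − 23/800·(0.996200+0.950500+0.909200+0.874700))/(1+23/800) = 8403/10000 ≈ 0.840300
step 6 [3y] zero: DF = P = 1037/1250 ≈ 0.829600
step 7 [3.5y] bond c/2=7/200: DF=(2074193/2000000 − 7/200·(0.996200+0.950500+0.909200+0.874700+0.840300+0.829600))/(1+7/200) = 4097/5000 ≈ 0.819400
step 8 [4y] bond c/2=1/32: DF=(82581/80000 − 1/32·(0.996200+0.950500+0.909200+0.874700+0.840300+0.829600+0.819400))/(1+1/32) = 13/16 ≈ 0.812500

1 1/2 4981/5000
2 1 1901/2000
3 3/2 2273/2500
4 2 8747/10000
5 5/2 8403/10000
6 3 1037/1250
7 7/2 4097/5000
8 4 13/16
f(1y,4y) = ((1901/2000)/(13/16) − 1)/(3) = 92/1625 ≈ 5.6615%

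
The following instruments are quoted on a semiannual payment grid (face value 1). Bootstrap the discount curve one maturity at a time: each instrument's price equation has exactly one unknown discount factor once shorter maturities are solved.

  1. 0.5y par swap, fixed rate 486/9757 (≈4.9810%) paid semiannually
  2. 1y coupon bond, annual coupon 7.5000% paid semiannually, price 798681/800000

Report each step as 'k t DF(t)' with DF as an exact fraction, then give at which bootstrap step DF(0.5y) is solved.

1 1/2 9757/10000
2 1 927/1000
DF(0.5y) is solved at step 1

step 1 [0.5y] swap r/2=243/9757: DF=(1 − 243/9757·(0))/(1+243/9757) = 9757/10000 ≈ 0.975700
step 2 [1y] bond c/2=3/80: DF=(798681/800000 − 3/80·(0.975700))/(1+3/80) = 927/1000 ≈ 0.927000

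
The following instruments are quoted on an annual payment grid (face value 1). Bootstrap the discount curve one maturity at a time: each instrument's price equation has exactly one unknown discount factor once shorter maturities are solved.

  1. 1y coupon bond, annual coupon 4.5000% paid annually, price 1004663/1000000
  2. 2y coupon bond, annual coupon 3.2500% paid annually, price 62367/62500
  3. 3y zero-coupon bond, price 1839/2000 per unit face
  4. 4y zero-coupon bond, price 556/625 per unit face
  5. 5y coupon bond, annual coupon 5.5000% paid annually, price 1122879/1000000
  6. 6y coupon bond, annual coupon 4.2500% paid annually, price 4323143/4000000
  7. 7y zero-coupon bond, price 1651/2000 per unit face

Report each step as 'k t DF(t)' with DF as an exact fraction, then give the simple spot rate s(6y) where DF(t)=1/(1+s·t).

step 1 [1y] bond c/1=9/200: DF=(1004663/1000000 − 9/200·(0))/(1+9/200) = 4807/5000 ≈ 0.961400
step 2 [2y] bond c/1=13/400: DF=(62367/62500 − 13/400·(0.961400))/(1+13/400) = 4681/5000 ≈ 0.936200
step 3 [3y] zero: DF = P = 1839/2000 ≈ 0.919500
step 4 [4y] zero: DF = P = 556/625 ≈ 0.889600
step 5 [5y] bond c/1=11/200: DF=(1122879/1000000 − 11/200·(0.961400+0.936200+0.919500+0.889600))/(1+11/200) = 8711/10000 ≈ 0.871100
step 6 [6y] bond c/1=17/400: DF=(4323143/4000000 − 17/400·(0.961400+0.936200+0.919500+0.889600+0.871100))/(1+17/400) = 8501/10000 ≈ 0.850100
step 7 [7y] zero: DF = P = 1651/2000 ≈ 0.825500

1 1 4807/5000
2 2 4681/5000
3 3 1839/2000
4 4 556/625
5 5 8711/10000
6 6 8501/10000
7 7 1651/2000
s(6y) = (1/(8501/10000) − 1)/(6) = 1499/51006 ≈ 2.9389%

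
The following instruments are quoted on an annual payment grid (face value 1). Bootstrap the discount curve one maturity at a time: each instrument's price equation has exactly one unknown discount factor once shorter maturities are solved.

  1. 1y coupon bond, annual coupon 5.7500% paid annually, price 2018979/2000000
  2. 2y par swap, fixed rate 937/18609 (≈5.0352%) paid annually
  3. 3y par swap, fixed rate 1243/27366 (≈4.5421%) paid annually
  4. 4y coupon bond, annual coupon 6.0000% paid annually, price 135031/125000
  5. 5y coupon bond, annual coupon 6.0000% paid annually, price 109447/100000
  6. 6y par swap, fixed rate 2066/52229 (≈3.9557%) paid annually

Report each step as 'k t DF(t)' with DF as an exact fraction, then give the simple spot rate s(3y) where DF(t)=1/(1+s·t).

1 1 4773/5000
2 2 9063/10000
3 3 8757/10000
4 4 4321/5000
5 5 8287/10000
6 6 3967/5000
s(3y) = (1/(8757/10000) − 1)/(3) = 1243/26271 ≈ 4.7315%

step 1 [1y] bond c/1=23/400: DF=(2018979/2000000 − 23/400·(0))/(1+23/400) = 4773/5000 ≈ 0.954600
step 2 [2y] swap r/1=937/18609: DF=(1 − 937/18609·(0.954600))/(1+937/18609) = 9063/10000 ≈ 0.906300
step 3 [3y] swap r/1=1243/27366: DF=(1 − 1243/27366·(0.954600+0.906300))/(1+1243/27366) = 8757/10000 ≈ 0.875700
step 4 [4y] bond c/1=3/50: DF=(135031/125000 − 3/50·(0.954600+0.906300+0.875700))/(1+3/50) = 4321/5000 ≈ 0.864200
step 5 [5y] bond c/1=3/50: DF=(109447/100000 − 3/50·(0.954600+0.906300+0.875700+0.864200))/(1+3/50) = 8287/10000 ≈ 0.828700
step 6 [6y] swap r/1=2066/52229: DF=(1 − 2066/52229·(0.954600+0.906300+0.875700+0.864200+0.828700))/(1+2066/52229) = 3967/5000 ≈ 0.793400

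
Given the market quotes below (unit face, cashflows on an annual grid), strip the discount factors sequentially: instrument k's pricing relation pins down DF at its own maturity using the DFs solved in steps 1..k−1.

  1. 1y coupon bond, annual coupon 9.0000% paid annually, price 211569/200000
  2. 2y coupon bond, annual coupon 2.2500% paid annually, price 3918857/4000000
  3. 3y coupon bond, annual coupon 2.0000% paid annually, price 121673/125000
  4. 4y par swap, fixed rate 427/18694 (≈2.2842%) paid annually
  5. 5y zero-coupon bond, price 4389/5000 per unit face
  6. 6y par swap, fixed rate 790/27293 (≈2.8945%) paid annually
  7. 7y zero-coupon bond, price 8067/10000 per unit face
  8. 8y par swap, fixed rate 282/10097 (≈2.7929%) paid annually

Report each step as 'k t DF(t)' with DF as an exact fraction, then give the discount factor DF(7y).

step 1 [1y] bond c/1=9/100: DF=(211569/200000 − 9/100·(0))/(1+9/100) = 1941/2000 ≈ 0.970500
step 2 [2y] bond c/1=9/400: DF=(3918857/4000000 − 9/400·(0.970500))/(1+9/400) = 1171/1250 ≈ 0.936800
step 3 [3y] bond c/1=1/50: DF=(121673/125000 − 1/50·(0.970500+0.936800))/(1+1/50) = 9169/10000 ≈ 0.916900
step 4 [4y] swap r/1=427/18694: DF=(1 − 427/18694·(0.970500+0.936800+0.916900))/(1+427/18694) = 4573/5000 ≈ 0.914600
step 5 [5y] zero: DF = P = 4389/5000 ≈ 0.877800
step 6 [6y] swap r/1=790/27293: DF=(1 − 790/27293·(0.970500+0.936800+0.916900+0.914600+0.877800))/(1+790/27293) = 421/500 ≈ 0.842000
step 7 [7y] zero: DF = P = 8067/10000 ≈ 0.806700
step 8 [8y] swap r/1=282/10097: DF=(1 − 282/10097·(0.970500+0.936800+0.916900+0.914600+0.877800+0.842000+0.806700))/(1+282/10097) = 4013/5000 ≈ 0.802600

1 1 1941/2000
2 2 1171/1250
3 3 9169/10000
4 4 4573/5000
5 5 4389/5000
6 6 421/500
7 7 8067/10000
8 8 4013/5000
DF(7y) = 8067/10000 ≈ 0.806700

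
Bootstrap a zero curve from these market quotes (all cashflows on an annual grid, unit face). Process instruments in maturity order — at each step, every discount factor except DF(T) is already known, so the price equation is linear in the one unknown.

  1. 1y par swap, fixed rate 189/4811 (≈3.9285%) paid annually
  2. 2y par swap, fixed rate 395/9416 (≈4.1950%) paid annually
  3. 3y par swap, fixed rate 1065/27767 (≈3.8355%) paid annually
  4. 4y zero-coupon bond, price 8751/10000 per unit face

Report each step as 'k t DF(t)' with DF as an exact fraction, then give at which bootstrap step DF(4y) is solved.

step 1 [1y] swap r/1=189/4811: DF=(1 − 189/4811·(0))/(1+189/4811) = 4811/5000 ≈ 0.962200
step 2 [2y] swap r/1=395/9416: DF=(1 − 395/9416·(0.962200))/(1+395/9416) = 921/1000 ≈ 0.921000
step 3 [3y] swap r/1=1065/27767: DF=(1 − 1065/27767·(0.962200+0.921000))/(1+1065/27767) = 1787/2000 ≈ 0.893500
step 4 [4y] zero: DF = P = 8751/10000 ≈ 0.875100

1 1 4811/5000
2 2 921/1000
3 3 1787/2000
4 4 8751/10000
DF(4y) is solved at step 4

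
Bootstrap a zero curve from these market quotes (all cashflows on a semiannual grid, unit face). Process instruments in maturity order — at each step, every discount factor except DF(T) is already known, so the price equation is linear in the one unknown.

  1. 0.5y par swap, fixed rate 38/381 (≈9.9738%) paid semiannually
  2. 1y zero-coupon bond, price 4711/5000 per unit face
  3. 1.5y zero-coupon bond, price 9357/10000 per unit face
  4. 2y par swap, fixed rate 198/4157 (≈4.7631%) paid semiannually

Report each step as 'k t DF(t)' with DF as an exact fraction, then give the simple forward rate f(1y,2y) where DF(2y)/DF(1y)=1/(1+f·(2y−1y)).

1 1/2 381/400
2 1 4711/5000
3 3/2 9357/10000
4 2 9109/10000
f(1y,2y) = ((4711/5000)/(9109/10000) − 1)/(1) = 313/9109 ≈ 3.4362%

step 1 [0.5y] swap r/2=19/381: DF=(1 − 19/381·(0))/(1+19/381) = 381/400 ≈ 0.952500
step 2 [1y] zero: DF = P = 4711/5000 ≈ 0.942200
step 3 [1.5y] zero: DF = P = 9357/10000 ≈ 0.935700
step 4 [2y] swap r/2=99/4157: DF=(1 − 99/4157·(0.952500+0.942200+0.935700))/(1+99/4157) = 9109/10000 ≈ 0.910900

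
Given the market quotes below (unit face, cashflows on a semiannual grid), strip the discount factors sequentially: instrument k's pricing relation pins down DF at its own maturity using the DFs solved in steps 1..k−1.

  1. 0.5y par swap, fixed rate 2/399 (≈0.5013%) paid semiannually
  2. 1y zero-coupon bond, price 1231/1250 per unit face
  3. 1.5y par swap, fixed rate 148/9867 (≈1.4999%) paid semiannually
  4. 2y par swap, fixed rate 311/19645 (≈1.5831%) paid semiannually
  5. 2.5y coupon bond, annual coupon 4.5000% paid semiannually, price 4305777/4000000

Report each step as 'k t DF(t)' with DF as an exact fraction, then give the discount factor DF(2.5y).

1 1/2 399/400
2 1 1231/1250
3 3/2 4889/5000
4 2 9689/10000
5 5/2 9663/10000
DF(2.5y) = 9663/10000 ≈ 0.966300

step 1 [0.5y] swap r/2=1/399: DF=(1 − 1/399·(0))/(1+1/399) = 399/400 ≈ 0.997500
step 2 [1y] zero: DF = P = 1231/1250 ≈ 0.984800
step 3 [1.5y] swap r/2=74/9867: DF=(1 − 74/9867·(0.997500+0.984800))/(1+74/9867) = 4889/5000 ≈ 0.977800
step 4 [2y] swap r/2=311/39290: DF=(1 − 311/39290·(0.997500+0.984800+0.977800))/(1+311/39290) = 9689/10000 ≈ 0.968900
step 5 [2.5y] bond c/2=9/400: DF=(4305777/4000000 − 9/400·(0.997500+0.984800+0.977800+0.968900))/(1+9/400) = 9663/10000 ≈ 0.966300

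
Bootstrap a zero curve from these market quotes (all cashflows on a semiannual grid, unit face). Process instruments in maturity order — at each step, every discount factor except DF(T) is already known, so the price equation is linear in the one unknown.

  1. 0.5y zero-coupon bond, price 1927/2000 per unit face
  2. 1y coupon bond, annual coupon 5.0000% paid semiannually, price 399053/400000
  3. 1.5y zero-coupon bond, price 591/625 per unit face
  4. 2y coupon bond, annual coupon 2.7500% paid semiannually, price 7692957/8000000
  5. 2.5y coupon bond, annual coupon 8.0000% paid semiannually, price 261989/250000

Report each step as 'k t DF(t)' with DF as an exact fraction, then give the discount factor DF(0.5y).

1 1/2 1927/2000
2 1 4749/5000
3 3/2 591/625
4 2 4549/5000
5 5/2 8627/10000
DF(0.5y) = 1927/2000 ≈ 0.963500

step 1 [0.5y] zero: DF = P = 1927/2000 ≈ 0.963500
step 2 [1y] bond c/2=1/40: DF=(399053/400000 − 1/40·(0.963500))/(1+1/40) = 4749/5000 ≈ 0.949800
step 3 [1.5y] zero: DF = P = 591/625 ≈ 0.945600
step 4 [2y] bond c/2=11/800: DF=(7692957/8000000 − 11/800·(0.963500+0.949800+0.945600))/(1+11/800) = 4549/5000 ≈ 0.909800
step 5 [2.5y] bond c/2=1/25: DF=(261989/250000 − 1/25·(0.963500+0.949800+0.945600+0.909800))/(1+1/25) = 8627/10000 ≈ 0.862700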